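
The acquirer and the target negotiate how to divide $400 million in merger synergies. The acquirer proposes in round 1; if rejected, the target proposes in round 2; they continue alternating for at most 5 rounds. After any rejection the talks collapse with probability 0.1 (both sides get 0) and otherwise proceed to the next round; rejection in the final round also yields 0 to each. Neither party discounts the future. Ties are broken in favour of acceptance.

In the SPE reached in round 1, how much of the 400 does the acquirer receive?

Round 5 (the acquirer proposes): rejection yields 0 for the target; the acquirer offers 0 and keeps 400.
Round 4 (the target proposes): rejecting gives the acquirer an expected 0.9 × 400 = 360, so the target offers 360, keeping 40.
Round 3 (the acquirer proposes): rejecting gives the target an expected 0.9 × 40 = 36, so the acquirer offers 36, keeping 364.
Round 2 (the target proposes): rejecting gives the acquirer an expected 0.9 × 364 = 327.6. The target offers 327.6 and keeps 400 − 327.6 = 72.4.
Round 1 (the acquirer proposes): rejecting gives the target an expected 0.9 × 72.4 = 65.16. The acquirer offers 65.16 and keeps 400 − 65.16 = 334.84.

334.84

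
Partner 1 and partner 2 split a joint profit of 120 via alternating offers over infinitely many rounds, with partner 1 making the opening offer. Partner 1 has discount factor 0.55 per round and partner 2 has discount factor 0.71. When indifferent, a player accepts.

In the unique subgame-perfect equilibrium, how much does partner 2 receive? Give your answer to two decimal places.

Let x be partner 1's share when partner 1 proposes and y be partner 2's share when partner 2 proposes.
Partner 2 accepts iff offered ≥ 0.71·y, so x = 120 − 0.71y. Symmetrically y = 120 − 0.55x.
Substituting: x = 120 − 0.71(120 − 0.55x), giving x(1 − 0.55·0.71) = 120(1 − 0.71).
So x = 120 × 0.29 / 0.6095 ≈ 57.0960, and partner 2 receives 120 − x ≈ 62.9040.

62.90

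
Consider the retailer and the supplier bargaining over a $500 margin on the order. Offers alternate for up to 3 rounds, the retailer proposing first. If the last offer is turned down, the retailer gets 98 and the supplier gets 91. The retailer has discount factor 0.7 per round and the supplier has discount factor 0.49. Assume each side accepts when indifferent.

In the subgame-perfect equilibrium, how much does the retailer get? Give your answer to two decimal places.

Round 3 (the retailer proposes): the supplier gets 91 if talks fail, so the retailer offers 91 and keeps 409.
Round 2 (the supplier proposes): the retailer can get 409 next round, worth 0.7 × 409 = 286.3 now. The supplier offers 286.3 and keeps 500 − 286.3 = 213.7.
Round 1 (the retailer proposes): the supplier can get 213.7 next round, worth 0.49 × 213.7 = 104.713 now, so the retailer offers 104.713, keeping 395.287.

395.29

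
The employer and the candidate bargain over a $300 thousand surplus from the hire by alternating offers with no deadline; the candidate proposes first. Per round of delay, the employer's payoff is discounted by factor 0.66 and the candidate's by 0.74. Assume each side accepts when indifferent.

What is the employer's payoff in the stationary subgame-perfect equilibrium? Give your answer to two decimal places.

When the candidate proposes, the employer accepts any offer worth at least 0.66 times what the employer would get by proposing next round; and vice versa.
This gives x = 300 − 0.66y and y = 300 − 0.74x, where x and y are each side's share when it proposes.
Hence (1 − 0.66·0.74)x = 300(1 − 0.66), i.e. 0.5116·x = 102.
x ≈ 199.3745; the employer's share is 300 − x ≈ 100.6255.

100.63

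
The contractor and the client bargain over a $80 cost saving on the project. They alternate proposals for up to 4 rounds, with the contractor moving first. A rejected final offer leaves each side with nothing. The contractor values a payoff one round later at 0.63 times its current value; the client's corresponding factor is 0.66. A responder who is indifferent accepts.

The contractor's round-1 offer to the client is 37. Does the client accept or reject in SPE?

Reject

Work out the client's continuation value if the offer is rejected.
Round 4 (the client proposes): rejection yields 0 for the contractor; the client offers 0 and keeps 80.
Round 3 (the contractor proposes): the client can get 80 next round, worth 0.66 × 80 = 52.8 now; the contractor offers that and keeps 27.2.
Round 2 (the client proposes): the contractor can get 27.2 next round, worth 0.63 × 27.2 = 17.136 now, so the client offers 17.136, keeping 62.864.
So by rejecting in round 1, the client gets 62.864 next round, worth 0.66 × 62.864 = 41.49024 now.
Offer 37 < 41.49024, so the client rejects.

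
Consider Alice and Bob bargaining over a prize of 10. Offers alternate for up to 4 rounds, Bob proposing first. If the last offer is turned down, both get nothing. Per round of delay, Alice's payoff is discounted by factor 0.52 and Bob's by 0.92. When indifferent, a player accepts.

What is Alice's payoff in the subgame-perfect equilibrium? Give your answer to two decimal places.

2.90

By backward induction:
Round 4 (Alice proposes): rejection yields 0 for Bob; Alice offers 0 and keeps 10.
Round 3 (Bob proposes): Alice can get 10 next round, worth 0.52 × 10 = 5.2 now; Bob offers that and keeps 4.8.
Round 2 (Alice proposes): Bob can get 4.8 next round, worth 0.92 × 4.8 = 4.416 now; Alice offers that and keeps 5.584.
Round 1 (Bob proposes): Alice can get 5.584 next round, worth 0.52 × 5.584 = 2.90368 now; Bob offers that and keeps 7.09632.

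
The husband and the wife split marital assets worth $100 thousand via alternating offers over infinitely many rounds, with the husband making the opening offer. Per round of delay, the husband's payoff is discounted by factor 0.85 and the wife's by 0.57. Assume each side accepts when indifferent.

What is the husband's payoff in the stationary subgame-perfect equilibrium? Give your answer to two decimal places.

83.41

Let x be the husband's share when the husband proposes and y be the wife's share when the wife proposes.
The wife accepts iff offered ≥ 0.57·y, so x = 100 − 0.57y. Symmetrically y = 100 − 0.85x.
Substituting: x = 100 − 0.57(100 − 0.85x), giving x(1 − 0.85·0.57) = 100(1 − 0.57).
So x = 100 × 0.43 / 0.5155 ≈ 83.4142, and the wife receives 100 − x ≈ 16.5858.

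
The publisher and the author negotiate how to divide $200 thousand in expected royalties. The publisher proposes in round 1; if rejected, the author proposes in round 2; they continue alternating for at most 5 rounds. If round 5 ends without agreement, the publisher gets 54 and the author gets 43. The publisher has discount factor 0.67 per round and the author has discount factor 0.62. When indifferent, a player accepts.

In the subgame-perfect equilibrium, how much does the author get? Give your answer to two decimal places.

65.34

Round 5 (the publisher proposes): the author gets 43 if talks fail, so the publisher offers 43 and keeps 157.
Round 4 (the author proposes): the publisher can get 157 next round, worth 0.67 × 157 = 105.19 now; the author offers that and keeps 94.81.
Round 3 (the publisher proposes): the author can get 94.81 next round, worth 0.62 × 94.81 = 58.7822 now. The publisher offers 58.7822 and keeps 200 − 58.7822 = 141.2178.
Round 2 (the author proposes): the publisher can get 141.2178 next round, worth 0.67 × 141.2178 = 94.615926 now; the author offers that and keeps 105.384074.
Round 1 (the publisher proposes): the author can get 105.384074 next round, worth 0.62 × 105.384074 = 65.33812588 now. The publisher offers 65.33812588 and keeps 200 − 65.33812588 = 134.66187412.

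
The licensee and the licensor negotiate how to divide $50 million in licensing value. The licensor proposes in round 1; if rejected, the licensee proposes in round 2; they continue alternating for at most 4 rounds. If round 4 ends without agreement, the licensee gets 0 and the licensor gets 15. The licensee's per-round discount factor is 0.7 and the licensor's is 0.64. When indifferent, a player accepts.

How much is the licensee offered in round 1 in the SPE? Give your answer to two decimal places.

Solve by backward induction from round 4.
Round 4 (the licensee proposes): the licensor gets 15 if talks fail, so the licensee offers 15 and keeps 35.
Round 3 (the licensor proposes): the licensee can get 35 next round, worth 0.7 × 35 = 24.5 now. The licensor offers 24.5 and keeps 50 − 24.5 = 25.5.
Round 2 (the licensee proposes): the licensor can get 25.5 next round, worth 0.64 × 25.5 = 16.32 now. The licensee offers 16.32 and keeps 50 − 16.32 = 33.68.
Round 1 (the licensor proposes): the licensee can get 33.68 next round, worth 0.7 × 33.68 = 23.576 now. The licensor offers 23.576 and keeps 50 − 23.576 = 26.424.

23.58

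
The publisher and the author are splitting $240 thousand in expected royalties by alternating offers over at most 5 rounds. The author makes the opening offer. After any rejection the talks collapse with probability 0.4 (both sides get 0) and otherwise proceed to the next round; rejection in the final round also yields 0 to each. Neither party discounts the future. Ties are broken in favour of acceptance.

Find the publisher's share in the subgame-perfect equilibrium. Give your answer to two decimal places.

Round 5 (the author proposes): rejection yields 0 for the publisher; the author offers 0 and keeps 240.
Round 4 (the publisher proposes): rejecting gives the author an expected 0.6 × 240 = 144. The publisher offers 144 and keeps 240 − 144 = 96.
Round 3 (the author proposes): rejecting gives the publisher an expected 0.6 × 96 = 57.6; the author offers that and keeps 182.4.
Round 2 (the publisher proposes): rejecting gives the author an expected 0.6 × 182.4 = 109.44, so the publisher offers 109.44, keeping 130.56.
Round 1 (the author proposes): rejecting gives the publisher an expected 0.6 × 130.56 = 78.336; the author offers that and keeps 161.664.

78.34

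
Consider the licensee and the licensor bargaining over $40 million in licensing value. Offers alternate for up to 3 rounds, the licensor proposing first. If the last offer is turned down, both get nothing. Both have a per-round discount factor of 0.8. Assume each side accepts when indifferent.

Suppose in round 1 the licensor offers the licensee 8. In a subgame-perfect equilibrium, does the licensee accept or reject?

Round 3 (the licensor proposes): rejection yields 0 for the licensee; the licensor offers 0 and keeps 40.
Round 2 (the licensee proposes): the licensor can get 40 next round, worth 0.8 × 40 = 32 now. The licensee offers 32 and keeps 40 − 32 = 8.
So by rejecting in round 1, the licensee gets 8 next round, worth 0.8 × 8 = 6.4 now.
Offer 8 ≥ 6.4, so the licensee accepts.

Accept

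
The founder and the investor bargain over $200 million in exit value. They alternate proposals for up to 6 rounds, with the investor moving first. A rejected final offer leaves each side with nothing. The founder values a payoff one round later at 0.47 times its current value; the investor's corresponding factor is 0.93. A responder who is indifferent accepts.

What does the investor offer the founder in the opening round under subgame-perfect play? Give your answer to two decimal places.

27.42

Round 6 (the founder proposes): rejection yields 0 for the investor; the founder offers 0 and keeps 200.
Round 5 (the investor proposes): the founder can get 200 next round, worth 0.47 × 200 = 94 now; the investor offers that and keeps 106.
Round 4 (the founder proposes): the investor can get 106 next round, worth 0.93 × 106 = 98.58 now. The founder offers 98.58 and keeps 200 − 98.58 = 101.42.
Round 3 (the investor proposes): the founder can get 101.42 next round, worth 0.47 × 101.42 = 47.6674 now. The investor offers 47.6674 and keeps 200 − 47.6674 = 152.3326.
Round 2 (the founder proposes): the investor can get 152.3326 next round, worth 0.93 × 152.3326 = 141.669318 now. The founder offers 141.669318 and keeps 200 − 141.669318 = 58.330682.
Round 1 (the investor proposes): the founder can get 58.330682 next round, worth 0.47 × 58.330682 = 27.41542054 now; the investor offers that and keeps 172.58457946.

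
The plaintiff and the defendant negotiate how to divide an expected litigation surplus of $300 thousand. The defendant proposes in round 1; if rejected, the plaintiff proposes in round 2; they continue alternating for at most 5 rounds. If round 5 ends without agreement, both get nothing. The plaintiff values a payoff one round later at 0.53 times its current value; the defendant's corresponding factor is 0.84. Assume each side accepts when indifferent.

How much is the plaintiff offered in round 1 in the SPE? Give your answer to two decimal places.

Round 5 (the defendant proposes): the plaintiff will accept anything ≥ 0, so the defendant offers 0 and keeps 300.
Round 4 (the plaintiff proposes): the defendant can get 300 next round, worth 0.84 × 300 = 252 now, so the plaintiff offers 252, keeping 48.
Round 3 (the defendant proposes): the plaintiff can get 48 next round, worth 0.53 × 48 = 25.44 now. The defendant offers 25.44 and keeps 300 − 25.44 = 274.56.
Round 2 (the plaintiff proposes): the defendant can get 274.56 next round, worth 0.84 × 274.56 = 230.6304 now, so the plaintiff offers 230.6304, keeping 69.3696.
Round 1 (the defendant proposes): the plaintiff can get 69.3696 next round, worth 0.53 × 69.3696 = 36.765888 now; the defendant offers that and keeps 263.234112.

36.77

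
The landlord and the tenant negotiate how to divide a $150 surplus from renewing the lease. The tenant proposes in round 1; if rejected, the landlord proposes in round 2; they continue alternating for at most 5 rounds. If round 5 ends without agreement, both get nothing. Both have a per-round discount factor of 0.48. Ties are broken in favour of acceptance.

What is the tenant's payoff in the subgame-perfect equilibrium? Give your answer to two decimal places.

Round 5 (the tenant proposes): the landlord will accept anything ≥ 0, so the tenant offers 0 and keeps 150.
Round 4 (the landlord proposes): the tenant can get 150 next round, worth 0.48 × 150 = 72 now; the landlord offers that and keeps 78.
Round 3 (the tenant proposes): the landlord can get 78 next round, worth 0.48 × 78 = 37.44 now, so the tenant offers 37.44, keeping 112.56.
Round 2 (the landlord proposes): the tenant can get 112.56 next round, worth 0.48 × 112.56 = 54.0288 now, so the landlord offers 54.0288, keeping 95.9712.
Round 1 (the tenant proposes): the landlord can get 95.9712 next round, worth 0.48 × 95.9712 = 46.066176 now; the tenant offers that and keeps 103.933824.

103.93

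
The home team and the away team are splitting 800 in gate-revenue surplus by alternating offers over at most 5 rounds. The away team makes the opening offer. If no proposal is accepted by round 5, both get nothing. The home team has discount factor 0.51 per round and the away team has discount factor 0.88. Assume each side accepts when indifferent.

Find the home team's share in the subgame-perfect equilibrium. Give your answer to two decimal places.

70.93

Round 5 (the away team proposes): rejection yields 0 for the home team; the away team offers 0 and keeps 800.
Round 4 (the home team proposes): the away team can get 800 next round, worth 0.88 × 800 = 704 now, so the home team offers 704, keeping 96.
Round 3 (the away team proposes): the home team can get 96 next round, worth 0.51 × 96 = 48.96 now. The away team offers 48.96 and keeps 800 − 48.96 = 751.04.
Round 2 (the home team proposes): the away team can get 751.04 next round, worth 0.88 × 751.04 = 660.9152 now. The home team offers 660.9152 and keeps 800 − 660.9152 = 139.0848.
Round 1 (the away team proposes): the home team can get 139.0848 next round, worth 0.51 × 139.0848 = 70.933248 now. The away team offers 70.933248 and keeps 800 − 70.933248 = 729.066752.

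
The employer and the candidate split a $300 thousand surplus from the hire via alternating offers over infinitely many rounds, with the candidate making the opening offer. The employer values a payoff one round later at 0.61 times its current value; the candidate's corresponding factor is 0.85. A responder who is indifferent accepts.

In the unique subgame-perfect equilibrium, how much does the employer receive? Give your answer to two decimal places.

Let x be the candidate's share when the candidate proposes and y be the employer's share when the employer proposes.
The employer accepts iff offered ≥ 0.61·y, so x = 300 − 0.61y. Symmetrically y = 300 − 0.85x.
Substituting: x = 300 − 0.61(300 − 0.85x), giving x(1 − 0.85·0.61) = 300(1 − 0.61).
So x = 300 × 0.39 / 0.4815 ≈ 242.9907, and the employer receives 300 − x ≈ 57.0093.

57.01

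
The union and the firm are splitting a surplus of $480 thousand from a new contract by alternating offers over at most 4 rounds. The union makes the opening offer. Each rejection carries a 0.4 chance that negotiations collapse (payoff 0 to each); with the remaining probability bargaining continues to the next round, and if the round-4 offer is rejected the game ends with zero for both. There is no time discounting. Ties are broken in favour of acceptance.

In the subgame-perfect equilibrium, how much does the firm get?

218.88

Round 4 (the firm proposes): the union will accept anything ≥ 0, so the firm offers 0 and keeps 480.
Round 3 (the union proposes): rejecting gives the firm an expected 0.6 × 480 = 288; the union offers that and keeps 192.
Round 2 (the firm proposes): rejecting gives the union an expected 0.6 × 192 = 115.2. The firm offers 115.2 and keeps 480 − 115.2 = 364.8.
Round 1 (the union proposes): rejecting gives the firm an expected 0.6 × 364.8 = 218.88, so the union offers 218.88, keeping 261.12.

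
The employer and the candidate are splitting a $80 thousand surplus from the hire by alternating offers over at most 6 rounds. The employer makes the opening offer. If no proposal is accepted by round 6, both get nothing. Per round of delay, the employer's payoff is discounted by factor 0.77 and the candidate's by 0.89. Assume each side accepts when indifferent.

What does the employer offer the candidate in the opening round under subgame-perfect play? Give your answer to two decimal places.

61.04

Work backward from the last round.
Round 6 (the candidate proposes): the employer will accept anything ≥ 0, so the candidate offers 0 and keeps 80.
Round 5 (the employer proposes): the candidate can get 80 next round, worth 0.89 × 80 = 71.2 now; the employer offers that and keeps 8.8.
Round 4 (the candidate proposes): the employer can get 8.8 next round, worth 0.77 × 8.8 = 6.776 now, so the candidate offers 6.776, keeping 73.224.
Round 3 (the employer proposes): the candidate can get 73.224 next round, worth 0.89 × 73.224 = 65.16936 now. The employer offers 65.16936 and keeps 80 − 65.16936 = 14.83064.
Round 2 (the candidate proposes): the employer can get 14.83064 next round, worth 0.77 × 14.83064 = 11.4195928 now. The candidate offers 11.4195928 and keeps 80 − 11.4195928 = 68.5804072.
Round 1 (the employer proposes): the candidate can get 68.5804072 next round, worth 0.89 × 68.5804072 = 61.036562408 now, so the employer offers 61.036562408, keeping 18.963437592.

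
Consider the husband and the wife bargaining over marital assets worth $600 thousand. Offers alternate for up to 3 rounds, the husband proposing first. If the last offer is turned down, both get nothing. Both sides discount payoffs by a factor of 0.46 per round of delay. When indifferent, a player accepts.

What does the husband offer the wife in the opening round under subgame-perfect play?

Round 3 (the husband proposes): rejection yields 0 for the wife; the husband offers 0 and keeps 600.
Round 2 (the wife proposes): the husband can get 600 next round, worth 0.46 × 600 = 276 now. The wife offers 276 and keeps 600 − 276 = 324.
Round 1 (the husband proposes): the wife can get 324 next round, worth 0.46 × 324 = 149.04 now. The husband offers 149.04 and keeps 600 − 149.04 = 450.96.

149.04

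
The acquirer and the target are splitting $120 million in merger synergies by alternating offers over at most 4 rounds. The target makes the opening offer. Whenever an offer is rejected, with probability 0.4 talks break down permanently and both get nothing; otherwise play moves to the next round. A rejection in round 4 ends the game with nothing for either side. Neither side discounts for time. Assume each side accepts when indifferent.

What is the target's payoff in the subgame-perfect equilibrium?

Round 4 (the acquirer proposes): rejection yields 0 for the target; the acquirer offers 0 and keeps 120.
Round 3 (the target proposes): rejecting gives the acquirer an expected 0.6 × 120 = 72, so the target offers 72, keeping 48.
Round 2 (the acquirer proposes): rejecting gives the target an expected 0.6 × 48 = 28.8. The acquirer offers 28.8 and keeps 120 − 28.8 = 91.2.
Round 1 (the target proposes): rejecting gives the acquirer an expected 0.6 × 91.2 = 54.72; the target offers that and keeps 65.28.

65.28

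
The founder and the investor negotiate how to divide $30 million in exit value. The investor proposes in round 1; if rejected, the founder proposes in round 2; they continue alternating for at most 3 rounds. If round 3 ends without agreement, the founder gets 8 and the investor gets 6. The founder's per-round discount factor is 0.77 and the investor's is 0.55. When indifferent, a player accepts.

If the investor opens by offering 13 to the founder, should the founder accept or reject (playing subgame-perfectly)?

Reject

Work out the founder's continuation value if the offer is rejected.
Round 3 (the investor proposes): the founder gets 8 if talks fail, so the investor offers 8 and keeps 22.
Round 2 (the founder proposes): the investor can get 22 next round, worth 0.55 × 22 = 12.1 now, so the founder offers 12.1, keeping 17.9.
So by rejecting in round 1, the founder gets 17.9 next round, worth 0.77 × 17.9 = 13.783 now.
Offer 13 < 13.783, so the founder rejects.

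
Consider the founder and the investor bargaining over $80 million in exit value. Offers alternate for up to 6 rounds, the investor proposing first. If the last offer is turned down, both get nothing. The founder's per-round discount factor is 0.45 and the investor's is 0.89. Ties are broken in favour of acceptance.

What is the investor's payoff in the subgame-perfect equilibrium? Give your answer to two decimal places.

68.68

By backward induction:
Round 6 (the founder proposes): rejection yields 0 for the investor; the founder offers 0 and keeps 80.
Round 5 (the investor proposes): the founder can get 80 next round, worth 0.45 × 80 = 36 now, so the investor offers 36, keeping 44.
Round 4 (the founder proposes): the investor can get 44 next round, worth 0.89 × 44 = 39.16 now. The founder offers 39.16 and keeps 80 − 39.16 = 40.84.
Round 3 (the investor proposes): the founder can get 40.84 next round, worth 0.45 × 40.84 = 18.378 now, so the investor offers 18.378, keeping 61.622.
Round 2 (the founder proposes): the investor can get 61.622 next round, worth 0.89 × 61.622 = 54.84358 now. The founder offers 54.84358 and keeps 80 − 54.84358 = 25.15642.
Round 1 (the investor proposes): the founder can get 25.15642 next round, worth 0.45 × 25.15642 = 11.320389 now. The investor offers 11.320389 and keeps 80 − 11.320389 = 68.679611.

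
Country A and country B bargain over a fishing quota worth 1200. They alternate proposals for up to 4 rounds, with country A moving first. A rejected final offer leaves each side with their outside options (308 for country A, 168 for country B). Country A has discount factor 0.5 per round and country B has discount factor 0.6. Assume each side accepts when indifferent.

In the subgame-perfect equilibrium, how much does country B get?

Round 4 (country B proposes): country A gets 308 if talks fail, so country B offers 308 and keeps 892.
Round 3 (country A proposes): country B can get 892 next round, worth 0.6 × 892 = 535.2 now, so country A offers 535.2, keeping 664.8.
Round 2 (country B proposes): country A can get 664.8 next round, worth 0.5 × 664.8 = 332.4 now. Country B offers 332.4 and keeps 1200 − 332.4 = 867.6.
Round 1 (country A proposes): country B can get 867.6 next round, worth 0.6 × 867.6 = 520.56 now. Country A offers 520.56 and keeps 1200 − 520.56 = 679.44.

520.56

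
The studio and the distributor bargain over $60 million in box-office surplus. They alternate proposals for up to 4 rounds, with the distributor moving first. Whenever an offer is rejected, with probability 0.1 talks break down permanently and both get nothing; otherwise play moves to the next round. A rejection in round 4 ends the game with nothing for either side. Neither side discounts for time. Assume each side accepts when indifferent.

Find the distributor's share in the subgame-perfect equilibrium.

10.86

By backward induction:
Round 4 (the studio proposes): rejection yields 0 for the distributor; the studio offers 0 and keeps 60.
Round 3 (the distributor proposes): rejecting gives the studio an expected 0.9 × 60 = 54, so the distributor offers 54, keeping 6.
Round 2 (the studio proposes): rejecting gives the distributor an expected 0.9 × 6 = 5.4; the studio offers that and keeps 54.6.
Round 1 (the distributor proposes): rejecting gives the studio an expected 0.9 × 54.6 = 49.14. The distributor offers 49.14 and keeps 60 − 49.14 = 10.86.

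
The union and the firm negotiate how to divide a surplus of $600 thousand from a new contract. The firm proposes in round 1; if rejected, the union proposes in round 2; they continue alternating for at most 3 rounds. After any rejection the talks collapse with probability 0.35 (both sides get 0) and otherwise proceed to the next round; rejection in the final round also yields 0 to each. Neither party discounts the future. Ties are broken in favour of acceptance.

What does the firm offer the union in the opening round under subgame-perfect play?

136.5

Round 3 (the firm proposes): the union will accept anything ≥ 0, so the firm offers 0 and keeps 600.
Round 2 (the union proposes): rejecting gives the firm an expected 0.65 × 600 = 390; the union offers that and keeps 210.
Round 1 (the firm proposes): rejecting gives the union an expected 0.65 × 210 = 136.5; the firm offers that and keeps 463.5.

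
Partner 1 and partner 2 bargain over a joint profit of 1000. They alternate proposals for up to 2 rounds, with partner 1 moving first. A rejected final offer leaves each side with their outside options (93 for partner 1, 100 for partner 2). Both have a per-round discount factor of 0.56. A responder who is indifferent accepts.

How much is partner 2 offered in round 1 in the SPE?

507.92

Round 2 (partner 2 proposes): partner 1 gets 93 if talks fail, so partner 2 offers 93 and keeps 907.
Round 1 (partner 1 proposes): partner 2 can get 907 next round, worth 0.56 × 907 = 507.92 now; partner 1 offers that and keeps 492.08.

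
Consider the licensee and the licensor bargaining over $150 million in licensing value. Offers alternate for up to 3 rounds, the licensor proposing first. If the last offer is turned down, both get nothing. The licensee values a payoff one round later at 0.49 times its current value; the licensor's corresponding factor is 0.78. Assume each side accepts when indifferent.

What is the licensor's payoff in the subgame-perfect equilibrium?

By backward induction:
Round 3 (the licensor proposes): rejection yields 0 for the licensee; the licensor offers 0 and keeps 150.
Round 2 (the licensee proposes): the licensor can get 150 next round, worth 0.78 × 150 = 117 now; the licensee offers that and keeps 33.
Round 1 (the licensor proposes): the licensee can get 33 next round, worth 0.49 × 33 = 16.17 now. The licensor offers 16.17 and keeps 150 − 16.17 = 133.83.

133.83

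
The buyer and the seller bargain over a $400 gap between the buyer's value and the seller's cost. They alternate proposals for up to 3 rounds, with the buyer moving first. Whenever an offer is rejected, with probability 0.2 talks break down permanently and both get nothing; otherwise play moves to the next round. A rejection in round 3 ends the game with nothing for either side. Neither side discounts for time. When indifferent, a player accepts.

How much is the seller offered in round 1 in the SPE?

Round 3 (the buyer proposes): rejection yields 0 for the seller; the buyer offers 0 and keeps 400.
Round 2 (the seller proposes): rejecting gives the buyer an expected 0.8 × 400 = 320. The seller offers 320 and keeps 400 − 320 = 80.
Round 1 (the buyer proposes): rejecting gives the seller an expected 0.8 × 80 = 64. The buyer offers 64 and keeps 400 − 64 = 336.

64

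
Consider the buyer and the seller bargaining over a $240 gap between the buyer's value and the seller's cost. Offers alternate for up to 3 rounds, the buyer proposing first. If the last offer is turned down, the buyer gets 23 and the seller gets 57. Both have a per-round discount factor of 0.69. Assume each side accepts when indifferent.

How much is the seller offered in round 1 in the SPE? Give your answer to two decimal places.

Solve by backward induction from round 3.
Round 3 (the buyer proposes): the seller gets 57 if talks fail, so the buyer offers 57 and keeps 183.
Round 2 (the seller proposes): the buyer can get 183 next round, worth 0.69 × 183 = 126.27 now; the seller offers that and keeps 113.73.
Round 1 (the buyer proposes): the seller can get 113.73 next round, worth 0.69 × 113.73 = 78.4737 now; the buyer offers that and keeps 161.5263.

78.47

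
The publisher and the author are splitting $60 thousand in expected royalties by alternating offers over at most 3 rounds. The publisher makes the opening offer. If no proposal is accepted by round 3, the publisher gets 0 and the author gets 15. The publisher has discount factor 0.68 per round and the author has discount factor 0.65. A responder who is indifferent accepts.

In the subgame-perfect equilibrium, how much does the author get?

19.11

Solve by backward induction from round 3.
Round 3 (the publisher proposes): the author gets 15 if talks fail, so the publisher offers 15 and keeps 45.
Round 2 (the author proposes): the publisher can get 45 next round, worth 0.68 × 45 = 30.6 now. The author offers 30.6 and keeps 60 − 30.6 = 29.4.
Round 1 (the publisher proposes): the author can get 29.4 next round, worth 0.65 × 29.4 = 19.11 now; the publisher offers that and keeps 40.89.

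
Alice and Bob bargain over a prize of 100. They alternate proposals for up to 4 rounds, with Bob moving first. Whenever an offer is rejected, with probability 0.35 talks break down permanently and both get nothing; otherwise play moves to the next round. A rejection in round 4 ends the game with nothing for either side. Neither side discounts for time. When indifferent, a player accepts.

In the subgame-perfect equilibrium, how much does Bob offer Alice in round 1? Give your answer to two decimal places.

Round 4 (Alice proposes): rejection yields 0 for Bob; Alice offers 0 and keeps 100.
Round 3 (Bob proposes): rejecting gives Alice an expected 0.65 × 100 = 65, so Bob offers 65, keeping 35.
Round 2 (Alice proposes): rejecting gives Bob an expected 0.65 × 35 = 22.75; Alice offers that and keeps 77.25.
Round 1 (Bob proposes): rejecting gives Alice an expected 0.65 × 77.25 = 50.2125, so Bob offers 50.2125, keeping 49.7875.

50.21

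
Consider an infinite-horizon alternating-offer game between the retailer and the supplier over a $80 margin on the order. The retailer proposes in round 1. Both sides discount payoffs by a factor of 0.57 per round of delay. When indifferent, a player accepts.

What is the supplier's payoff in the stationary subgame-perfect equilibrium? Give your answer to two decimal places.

29.04

In a stationary SPE each proposer offers the other exactly their discounted continuation value.
If the retailer keeps x when proposing and the supplier keeps y when proposing, then x = 80 − 0.57y and y = 80 − 0.57x.
Solving: x = 80(1 − 0.57) / (1 − 0.57·0.57) = 34.4 / 0.6751 ≈ 50.9554.
The supplier gets 80 − 50.9554 ≈ 29.0446.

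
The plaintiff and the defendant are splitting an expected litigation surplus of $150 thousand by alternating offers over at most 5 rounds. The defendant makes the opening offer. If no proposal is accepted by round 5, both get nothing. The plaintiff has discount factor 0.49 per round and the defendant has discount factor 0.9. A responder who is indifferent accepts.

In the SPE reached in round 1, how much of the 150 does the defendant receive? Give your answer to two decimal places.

139.41

Round 5 (the defendant proposes): the plaintiff will accept anything ≥ 0, so the defendant offers 0 and keeps 150.
Round 4 (the plaintiff proposes): the defendant can get 150 next round, worth 0.9 × 150 = 135 now; the plaintiff offers that and keeps 15.
Round 3 (the defendant proposes): the plaintiff can get 15 next round, worth 0.49 × 15 = 7.35 now. The defendant offers 7.35 and keeps 150 − 7.35 = 142.65.
Round 2 (the plaintiff proposes): the defendant can get 142.65 next round, worth 0.9 × 142.65 = 128.385 now, so the plaintiff offers 128.385, keeping 21.615.
Round 1 (the defendant proposes): the plaintiff can get 21.615 next round, worth 0.49 × 21.615 = 10.59135 now. The defendant offers 10.59135 and keeps 150 − 10.59135 = 139.40865.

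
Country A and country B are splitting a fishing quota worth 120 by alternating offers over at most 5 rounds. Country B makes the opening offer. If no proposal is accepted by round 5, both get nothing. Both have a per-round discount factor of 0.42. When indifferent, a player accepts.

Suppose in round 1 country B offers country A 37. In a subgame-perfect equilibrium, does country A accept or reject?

Accept

Work out country A's continuation value if the offer is rejected.
Round 5 (country B proposes): country A will accept anything ≥ 0, so country B offers 0 and keeps 120.
Round 4 (country A proposes): country B can get 120 next round, worth 0.42 × 120 = 50.4 now, so country A offers 50.4, keeping 69.6.
Round 3 (country B proposes): country A can get 69.6 next round, worth 0.42 × 69.6 = 29.232 now; country B offers that and keeps 90.768.
Round 2 (country A proposes): country B can get 90.768 next round, worth 0.42 × 90.768 = 38.12256 now, so country A offers 38.12256, keeping 81.87744.
So by rejecting in round 1, country A gets 81.87744 next round, worth 0.42 × 81.87744 = 34.3885248 now.
Offer 37 ≥ 34.3885248, so country A accepts.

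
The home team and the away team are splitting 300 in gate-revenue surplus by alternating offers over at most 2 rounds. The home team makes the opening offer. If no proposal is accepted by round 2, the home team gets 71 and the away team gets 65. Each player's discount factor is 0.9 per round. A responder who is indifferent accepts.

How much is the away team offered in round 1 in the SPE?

206.1

Round 2 (the away team proposes): the home team gets 71 if talks fail, so the away team offers 71 and keeps 229.
Round 1 (the home team proposes): the away team can get 229 next round, worth 0.9 × 229 = 206.1 now, so the home team offers 206.1, keeping 93.9.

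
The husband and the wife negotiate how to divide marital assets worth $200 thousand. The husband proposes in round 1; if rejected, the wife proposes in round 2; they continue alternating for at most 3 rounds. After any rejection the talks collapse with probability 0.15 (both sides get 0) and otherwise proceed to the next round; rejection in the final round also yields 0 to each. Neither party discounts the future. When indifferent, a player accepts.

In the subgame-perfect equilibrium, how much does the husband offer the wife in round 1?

25.5

By backward induction:
Round 3 (the husband proposes): the wife will accept anything ≥ 0, so the husband offers 0 and keeps 200.
Round 2 (the wife proposes): rejecting gives the husband an expected 0.85 × 200 = 170. The wife offers 170 and keeps 200 − 170 = 30.
Round 1 (the husband proposes): rejecting gives the wife an expected 0.85 × 30 = 25.5, so the husband offers 25.5, keeping 174.5.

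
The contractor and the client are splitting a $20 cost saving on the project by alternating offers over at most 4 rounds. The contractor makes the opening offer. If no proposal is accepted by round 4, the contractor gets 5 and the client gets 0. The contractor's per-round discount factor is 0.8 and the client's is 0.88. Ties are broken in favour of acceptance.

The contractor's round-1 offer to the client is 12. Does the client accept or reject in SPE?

Round 4 (the client proposes): the contractor gets 5 if talks fail, so the client offers 5 and keeps 15.
Round 3 (the contractor proposes): the client can get 15 next round, worth 0.88 × 15 = 13.2 now, so the contractor offers 13.2, keeping 6.8.
Round 2 (the client proposes): the contractor can get 6.8 next round, worth 0.8 × 6.8 = 5.44 now. The client offers 5.44 and keeps 20 − 5.44 = 14.56.
So by rejecting in round 1, the client gets 14.56 next round, worth 0.88 × 14.56 = 12.8128 now.
Offer 12 < 12.8128, so the client rejects.

Reject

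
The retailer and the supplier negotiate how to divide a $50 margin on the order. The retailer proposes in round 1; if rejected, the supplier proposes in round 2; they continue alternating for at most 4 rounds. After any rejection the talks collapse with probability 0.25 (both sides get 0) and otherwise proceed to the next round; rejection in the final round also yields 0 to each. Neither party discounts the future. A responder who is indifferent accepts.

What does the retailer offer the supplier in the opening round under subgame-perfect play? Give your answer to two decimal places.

Round 4 (the supplier proposes): rejection yields 0 for the retailer; the supplier offers 0 and keeps 50.
Round 3 (the retailer proposes): rejecting gives the supplier an expected 0.75 × 50 = 37.5. The retailer offers 37.5 and keeps 50 − 37.5 = 12.5.
Round 2 (the supplier proposes): rejecting gives the retailer an expected 0.75 × 12.5 = 9.375. The supplier offers 9.375 and keeps 50 − 9.375 = 40.625.
Round 1 (the retailer proposes): rejecting gives the supplier an expected 0.75 × 40.625 = 30.46875; the retailer offers that and keeps 19.53125.

30.47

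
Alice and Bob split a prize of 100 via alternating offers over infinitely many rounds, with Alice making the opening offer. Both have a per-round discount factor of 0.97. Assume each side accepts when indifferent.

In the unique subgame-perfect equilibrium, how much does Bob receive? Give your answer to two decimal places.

When Alice proposes, Bob accepts any offer worth at least 0.97 times what Bob would get by proposing next round; and vice versa.
This gives x = 100 − 0.97y and y = 100 − 0.97x, where x and y are each side's share when it proposes.
Hence (1 − 0.97·0.97)x = 100(1 − 0.97), i.e. 0.0591·x = 3.
x ≈ 50.7614; Bob's share is 100 − x ≈ 49.2386.

49.24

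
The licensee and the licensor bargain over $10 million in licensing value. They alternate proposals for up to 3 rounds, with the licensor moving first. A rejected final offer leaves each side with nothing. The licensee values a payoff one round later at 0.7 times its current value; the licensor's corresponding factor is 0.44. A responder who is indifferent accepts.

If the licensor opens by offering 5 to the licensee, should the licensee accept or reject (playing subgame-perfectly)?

Round 3 (the licensor proposes): rejection yields 0 for the licensee; the licensor offers 0 and keeps 10.
Round 2 (the licensee proposes): the licensor can get 10 next round, worth 0.44 × 10 = 4.4 now; the licensee offers that and keeps 5.6.
So by rejecting in round 1, the licensee gets 5.6 next round, worth 0.7 × 5.6 = 3.92 now.
Offer 5 ≥ 3.92, so the licensee accepts.

Accept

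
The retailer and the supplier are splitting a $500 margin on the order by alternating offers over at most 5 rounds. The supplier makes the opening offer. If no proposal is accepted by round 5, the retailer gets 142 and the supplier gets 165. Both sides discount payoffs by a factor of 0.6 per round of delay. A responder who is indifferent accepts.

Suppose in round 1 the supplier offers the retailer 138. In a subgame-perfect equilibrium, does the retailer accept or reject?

Reject

Work out the retailer's continuation value if the offer is rejected.
Round 5 (the supplier proposes): the retailer gets 142 if talks fail, so the supplier offers 142 and keeps 358.
Round 4 (the retailer proposes): the supplier can get 358 next round, worth 0.6 × 358 = 214.8 now, so the retailer offers 214.8, keeping 285.2.
Round 3 (the supplier proposes): the retailer can get 285.2 next round, worth 0.6 × 285.2 = 171.12 now; the supplier offers that and keeps 328.88.
Round 2 (the retailer proposes): the supplier can get 328.88 next round, worth 0.6 × 328.88 = 197.328 now; the retailer offers that and keeps 302.672.
So by rejecting in round 1, the retailer gets 302.672 next round, worth 0.6 × 302.672 = 181.6032 now.
Offer 138 < 181.6032, so the retailer rejects.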